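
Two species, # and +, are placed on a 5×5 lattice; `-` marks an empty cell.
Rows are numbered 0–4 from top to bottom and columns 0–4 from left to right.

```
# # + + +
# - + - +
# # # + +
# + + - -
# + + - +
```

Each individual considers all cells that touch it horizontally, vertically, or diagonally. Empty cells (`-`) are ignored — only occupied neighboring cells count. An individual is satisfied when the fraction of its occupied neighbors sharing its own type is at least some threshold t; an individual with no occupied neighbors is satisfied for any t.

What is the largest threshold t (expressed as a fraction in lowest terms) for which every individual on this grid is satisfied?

(0,0)# 2/2
(0,1)# 2/4
(0,2)+ 2/3
(0,3)+ 4/4
(0,4)+ 2/2
(1,0)# 4/4
(1,2)+ 3/6
(1,4)+ 4/4
(2,0)# 3/4
(2,1)# 4/7
(2,2)# 1/5
(2,3)+ 4/5
(2,4)+ 2/2
(3,0)# 3/5
(3,1)+ 3/8
(3,2)+ 4/6
(4,0)# 1/3
(4,1)+ 3/5
(4,2)+ 3/3
(4,4)+ — no occupied neighbors
The smallest same-type fraction is 1/5 at (2,2), which reduces to 1/5. Any threshold above that leaves this individual unsatisfied.

1/5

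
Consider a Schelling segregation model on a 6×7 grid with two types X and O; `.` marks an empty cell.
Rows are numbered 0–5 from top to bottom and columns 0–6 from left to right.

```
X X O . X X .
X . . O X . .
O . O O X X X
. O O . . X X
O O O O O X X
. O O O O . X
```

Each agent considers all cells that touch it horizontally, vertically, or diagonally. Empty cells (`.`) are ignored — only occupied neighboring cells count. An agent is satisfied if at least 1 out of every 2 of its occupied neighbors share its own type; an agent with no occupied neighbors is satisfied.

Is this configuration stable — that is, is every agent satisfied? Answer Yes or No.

Yes

Row 0: (0,0)X 2/2 satisfied · (0,1)X 2/3 satisfied · (0,2)O 1/2 satisfied · (0,4)X 2/3 satisfied · (0,5)X 2/2 satisfied
Row 1: (1,0)X 2/3 satisfied · (1,3)O 3/6 satisfied · (1,4)X 4/6 satisfied
Row 2: (2,0)O 1/2 satisfied · (2,2)O 4/4 satisfied · (2,3)O 3/5 satisfied · (2,4)X 3/5 satisfied · (2,5)X 5/5 satisfied · (2,6)X 3/3 satisfied
Row 3: (3,1)O 6/6 satisfied · (3,2)O 6/6 satisfied · (3,5)X 6/7 satisfied · (3,6)X 5/5 satisfied
Row 4: (4,0)O 3/3 satisfied · (4,1)O 6/6 satisfied · (4,2)O 7/7 satisfied · (4,3)O 6/6 satisfied · (4,4)O 3/5 satisfied · (4,5)X 4/6 satisfied · (4,6)X 4/4 satisfied
Row 5: (5,1)O 4/4 satisfied · (5,2)O 5/5 satisfied · (5,3)O 5/5 satisfied · (5,4)O 3/4 satisfied · (5,6)X 2/2 satisfied
All meet the threshold, so the configuration is stable.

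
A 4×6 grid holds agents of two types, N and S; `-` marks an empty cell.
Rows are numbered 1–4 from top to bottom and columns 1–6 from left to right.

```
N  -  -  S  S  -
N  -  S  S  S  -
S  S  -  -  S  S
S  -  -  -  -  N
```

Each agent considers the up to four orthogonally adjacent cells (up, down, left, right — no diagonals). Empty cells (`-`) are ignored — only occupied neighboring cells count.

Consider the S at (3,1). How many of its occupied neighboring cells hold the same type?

2

Occupied neighbors of (3,1): (2,1)=N, (4,1)=S, (3,2)=S.
Same type (S): 2 of 3.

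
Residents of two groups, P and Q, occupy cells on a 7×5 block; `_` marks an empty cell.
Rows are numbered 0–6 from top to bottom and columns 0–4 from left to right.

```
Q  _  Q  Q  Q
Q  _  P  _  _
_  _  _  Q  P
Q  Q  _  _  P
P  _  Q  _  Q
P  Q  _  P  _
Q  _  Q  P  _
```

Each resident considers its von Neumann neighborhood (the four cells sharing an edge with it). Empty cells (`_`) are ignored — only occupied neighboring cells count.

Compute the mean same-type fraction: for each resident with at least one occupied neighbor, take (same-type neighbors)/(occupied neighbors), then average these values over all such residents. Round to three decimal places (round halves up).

0.491

(0,0)Q 1/1
(0,2)Q 1/2
(0,3)Q 2/2
(0,4)Q 1/1
(1,0)Q 1/1
(1,2)P 0/1
(2,3)Q 0/1
(2,4)P 1/2
(3,0)Q 1/2
(3,1)Q 1/1
(3,4)P 1/2
(4,0)P 1/2
(4,2)Q — no occupied neighbors
(4,4)Q 0/1
(5,0)P 1/3
(5,1)Q 0/1
(5,3)P 1/1
(6,0)Q 0/1
(6,2)Q 0/1
(6,3)P 1/2
Sum over 19 residents: 1/1 + 1/2 + 2/2 + 1/1 + 1/1 + 0/1 + 0/1 + 1/2 + 1/2 + 1/1 + 1/2 + 1/2 + 0/1 + 1/3 + 0/1 + 1/1 + 0/1 + 0/1 + 1/2 = 28/3; mean = 28/3 ÷ 19 = 28/57 = 0.491228… → 0.491.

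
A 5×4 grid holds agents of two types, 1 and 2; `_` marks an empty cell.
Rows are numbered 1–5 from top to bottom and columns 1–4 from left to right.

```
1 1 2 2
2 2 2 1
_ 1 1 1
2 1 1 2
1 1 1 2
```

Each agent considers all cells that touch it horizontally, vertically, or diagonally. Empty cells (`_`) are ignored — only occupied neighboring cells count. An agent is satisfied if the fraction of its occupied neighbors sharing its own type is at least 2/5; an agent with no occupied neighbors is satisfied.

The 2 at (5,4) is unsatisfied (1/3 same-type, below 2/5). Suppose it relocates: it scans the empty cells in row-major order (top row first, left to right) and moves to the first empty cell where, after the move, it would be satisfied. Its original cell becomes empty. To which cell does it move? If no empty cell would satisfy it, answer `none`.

(3,1)

Vacating (5,4). Empty cells in order:
  (3,1): 3/5 same-type → satisfied — stop here.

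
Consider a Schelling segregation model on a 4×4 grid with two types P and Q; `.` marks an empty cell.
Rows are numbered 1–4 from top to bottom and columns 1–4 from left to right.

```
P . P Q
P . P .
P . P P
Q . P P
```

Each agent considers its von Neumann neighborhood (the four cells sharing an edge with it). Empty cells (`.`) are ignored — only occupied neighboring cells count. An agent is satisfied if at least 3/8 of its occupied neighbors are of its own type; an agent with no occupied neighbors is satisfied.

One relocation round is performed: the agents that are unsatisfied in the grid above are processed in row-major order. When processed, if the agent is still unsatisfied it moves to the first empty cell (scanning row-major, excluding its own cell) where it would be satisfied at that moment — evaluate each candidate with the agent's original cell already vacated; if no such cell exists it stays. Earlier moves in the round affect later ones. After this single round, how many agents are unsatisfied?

Initially unsatisfied (in order): (1,4), (4,1).
  (1,4) → (4,2).
  (4,1): now satisfied by earlier moves; stays.
Resulting grid:
P . P .
P . P .
P . P P
Q Q P P
All satisfied now.

0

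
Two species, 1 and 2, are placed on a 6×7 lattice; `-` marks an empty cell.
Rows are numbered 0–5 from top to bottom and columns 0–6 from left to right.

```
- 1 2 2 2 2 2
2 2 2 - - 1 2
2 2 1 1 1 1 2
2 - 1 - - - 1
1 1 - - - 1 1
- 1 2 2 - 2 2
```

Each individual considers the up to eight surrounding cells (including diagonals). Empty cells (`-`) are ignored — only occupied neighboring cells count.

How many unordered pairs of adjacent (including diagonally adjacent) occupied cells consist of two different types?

Scan each occupied cell's neighbors to the right and below (and the two forward diagonals) so each pair is counted once.
From row 0: 7 unlike of 16 pairs (running 7/16).
From row 1: 6 unlike of 16 pairs (running 13/32).
From row 2: 4 unlike of 13 pairs (running 17/45).
From row 3: 2 unlike of 5 pairs (running 19/50).
From row 4: 5 unlike of 9 pairs (running 24/59).
From row 5: 1 unlike of 3 pairs (running 25/62).
Total adjacent occupied pairs: 62; unlike-type pairs: 25.

25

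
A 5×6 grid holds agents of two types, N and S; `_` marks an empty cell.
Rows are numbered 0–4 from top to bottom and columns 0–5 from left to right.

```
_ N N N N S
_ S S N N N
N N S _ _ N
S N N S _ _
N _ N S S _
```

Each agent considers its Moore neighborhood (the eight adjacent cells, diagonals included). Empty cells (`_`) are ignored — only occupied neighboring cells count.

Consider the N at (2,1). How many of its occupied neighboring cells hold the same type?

3

Occupied neighbors of (2,1): (1,1)=S, (1,2)=S, (2,0)=N, (2,2)=S, (3,0)=S, (3,1)=N, (3,2)=N.
Same type (N): 3 of 7.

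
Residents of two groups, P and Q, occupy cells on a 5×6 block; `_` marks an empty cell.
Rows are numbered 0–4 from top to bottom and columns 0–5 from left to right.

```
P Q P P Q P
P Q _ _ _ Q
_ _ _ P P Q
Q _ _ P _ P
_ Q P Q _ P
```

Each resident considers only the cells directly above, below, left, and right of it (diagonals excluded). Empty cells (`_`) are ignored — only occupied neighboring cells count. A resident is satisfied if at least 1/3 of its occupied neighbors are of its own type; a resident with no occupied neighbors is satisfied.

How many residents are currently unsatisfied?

(0,0)P 1/2 ✓
(0,1)Q 1/3 ✓
(0,2)P 1/2 ✓
(0,3)P 1/2 ✓
(0,4)Q 0/2 ✗
(0,5)P 0/2 ✗
(1,0)P 1/2 ✓
(1,1)Q 1/2 ✓
(1,5)Q 1/2 ✓
(2,3)P 2/2 ✓
(2,4)P 1/2 ✓
(2,5)Q 1/3 ✓
(3,0)Q 0/0 ✓
(3,3)P 1/2 ✓
(3,5)P 1/2 ✓
(4,1)Q 0/1 ✗
(4,2)P 0/2 ✗
(4,3)Q 0/2 ✗
(4,5)P 1/1 ✓
Unsatisfied: (0,4), (0,5), (4,1), (4,2), (4,3) — 5 in total.

5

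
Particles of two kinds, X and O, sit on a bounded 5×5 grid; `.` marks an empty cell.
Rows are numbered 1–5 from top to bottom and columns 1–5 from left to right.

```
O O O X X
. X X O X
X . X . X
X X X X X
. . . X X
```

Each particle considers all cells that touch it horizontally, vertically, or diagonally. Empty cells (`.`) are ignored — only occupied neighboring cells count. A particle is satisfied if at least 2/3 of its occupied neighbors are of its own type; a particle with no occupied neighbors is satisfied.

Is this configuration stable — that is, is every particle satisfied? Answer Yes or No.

No

(1,1)O 1/2 unhappy
(1,2)O 2/4 unhappy
(1,3)O 2/5 unhappy
(1,4)X 3/5 unhappy
(1,5)X 2/3 ok
(2,2)X 3/6 unhappy
(2,3)X 3/6 unhappy
(2,4)O 1/7 unhappy
(2,5)X 3/4 ok
(3,1)X 3/3 ok
(3,3)X 5/6 ok
(3,5)X 3/4 ok
(4,1)X 2/2 ok
(4,2)X 4/4 ok
(4,3)X 4/4 ok
(4,4)X 6/6 ok
(4,5)X 4/4 ok
(5,4)X 4/4 ok
(5,5)X 3/3 ok
For instance (1,1) has only 1/2 same-type neighbors, below 2/3.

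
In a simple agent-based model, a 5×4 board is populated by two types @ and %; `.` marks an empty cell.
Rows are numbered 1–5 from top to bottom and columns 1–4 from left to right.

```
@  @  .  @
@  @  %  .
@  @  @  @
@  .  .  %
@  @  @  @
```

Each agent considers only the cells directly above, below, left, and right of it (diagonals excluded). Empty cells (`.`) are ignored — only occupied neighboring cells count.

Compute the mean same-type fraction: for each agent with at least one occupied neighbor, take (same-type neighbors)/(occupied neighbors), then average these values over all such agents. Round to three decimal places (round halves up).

(1,1)@ 2/2
(1,2)@ 2/2
(1,4)@ — no occupied neighbors
(2,1)@ 3/3
(2,2)@ 3/4
(2,3)% 0/2
(3,1)@ 3/3
(3,2)@ 3/3
(3,3)@ 2/3
(3,4)@ 1/2
(4,1)@ 2/2
(4,4)% 0/2
(5,1)@ 2/2
(5,2)@ 2/2
(5,3)@ 2/2
(5,4)@ 1/2
Sum over 15 agents: 2/2 + 2/2 + 3/3 + 3/4 + 0/2 + 3/3 + 3/3 + 2/3 + 1/2 + 2/2 + 0/2 + 2/2 + 2/2 + 2/2 + 1/2 = 137/12; mean = 137/12 ÷ 15 = 137/180 = 0.761111… → 0.761.

0.761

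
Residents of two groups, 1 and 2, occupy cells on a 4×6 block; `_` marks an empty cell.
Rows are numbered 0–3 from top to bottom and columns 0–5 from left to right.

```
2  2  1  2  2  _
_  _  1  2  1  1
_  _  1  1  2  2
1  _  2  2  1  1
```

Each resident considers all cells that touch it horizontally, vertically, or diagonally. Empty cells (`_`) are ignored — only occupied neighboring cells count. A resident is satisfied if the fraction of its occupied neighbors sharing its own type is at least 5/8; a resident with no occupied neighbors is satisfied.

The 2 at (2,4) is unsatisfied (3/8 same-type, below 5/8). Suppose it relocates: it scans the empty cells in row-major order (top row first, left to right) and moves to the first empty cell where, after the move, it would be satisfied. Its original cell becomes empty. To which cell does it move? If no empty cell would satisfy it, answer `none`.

(1,0)

Vacating (2,4). Empty cells in order:
  (0,5): 1/3 same-type → still unsatisfied.
  (1,0): 2/2 same-type → satisfied — stop here.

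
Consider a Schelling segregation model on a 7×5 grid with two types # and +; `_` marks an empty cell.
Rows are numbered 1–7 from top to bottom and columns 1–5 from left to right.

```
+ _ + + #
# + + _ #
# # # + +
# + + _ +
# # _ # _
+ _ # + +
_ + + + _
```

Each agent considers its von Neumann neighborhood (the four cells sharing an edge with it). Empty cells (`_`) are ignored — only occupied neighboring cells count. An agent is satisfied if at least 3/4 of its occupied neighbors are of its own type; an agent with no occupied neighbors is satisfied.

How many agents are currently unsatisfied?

21

Row 1: (1,1)+ 0/1 unhappy · (1,3)+ 2/2 ok · (1,4)+ 1/2 unhappy · (1,5)# 1/2 unhappy
Row 2: (2,1)# 1/3 unhappy · (2,2)+ 1/3 unhappy · (2,3)+ 2/3 unhappy · (2,5)# 1/2 unhappy
Row 3: (3,1)# 3/3 ok · (3,2)# 2/4 unhappy · (3,3)# 1/4 unhappy · (3,4)+ 1/2 unhappy · (3,5)+ 2/3 unhappy
Row 4: (4,1)# 2/3 unhappy · (4,2)+ 1/4 unhappy · (4,3)+ 1/2 unhappy · (4,5)+ 1/1 ok
Row 5: (5,1)# 2/3 unhappy · (5,2)# 1/2 unhappy · (5,4)# 0/1 unhappy
Row 6: (6,1)+ 0/1 unhappy · (6,3)# 0/2 unhappy · (6,4)+ 2/4 unhappy · (6,5)+ 1/1 ok
Row 7: (7,2)+ 1/1 ok · (7,3)+ 2/3 unhappy · (7,4)+ 2/2 ok
Unsatisfied: (1,1), (1,4), (1,5), (2,1), (2,2), (2,3), (2,5), (3,2), (3,3), (3,4), (3,5), (4,1), (4,2), (4,3), (5,1), (5,2), (5,4), (6,1), (6,3), (6,4), (7,3) — 21 in total.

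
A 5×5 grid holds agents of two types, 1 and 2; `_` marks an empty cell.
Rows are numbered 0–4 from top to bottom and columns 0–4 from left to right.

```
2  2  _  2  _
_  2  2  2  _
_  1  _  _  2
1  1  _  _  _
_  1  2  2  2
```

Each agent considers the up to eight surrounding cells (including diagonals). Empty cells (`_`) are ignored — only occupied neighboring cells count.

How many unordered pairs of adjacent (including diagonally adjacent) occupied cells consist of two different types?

Scan each occupied cell's neighbors to the right and below (and the two forward diagonals) so each pair is counted once.
Row 0: 2(0,0)–2(0,1)= 2(0,0)–2(1,1)= 2(0,1)–2(1,1)= 2(0,1)–2(1,2)= 2(0,3)–2(1,3)= 2(0,3)–2(1,2)=  → 0/6 unlike.
Row 1: 2(1,1)–2(1,2)= 2(1,1)–1(2,1)≠ 2(1,2)–2(1,3)= 2(1,2)–1(2,1)≠ 2(1,3)–2(2,4)=  → 2/5 unlike.
Row 2: 1(2,1)–1(3,1)= 1(2,1)–1(3,0)=  → 0/2 unlike.
Row 3: 1(3,0)–1(3,1)= 1(3,0)–1(4,1)= 1(3,1)–1(4,1)= 1(3,1)–2(4,2)≠  → 1/4 unlike.
Row 4: 1(4,1)–2(4,2)≠ 2(4,2)–2(4,3)= 2(4,3)–2(4,4)=  → 1/3 unlike.
Total adjacent occupied pairs: 20; unlike-type pairs: 4.

4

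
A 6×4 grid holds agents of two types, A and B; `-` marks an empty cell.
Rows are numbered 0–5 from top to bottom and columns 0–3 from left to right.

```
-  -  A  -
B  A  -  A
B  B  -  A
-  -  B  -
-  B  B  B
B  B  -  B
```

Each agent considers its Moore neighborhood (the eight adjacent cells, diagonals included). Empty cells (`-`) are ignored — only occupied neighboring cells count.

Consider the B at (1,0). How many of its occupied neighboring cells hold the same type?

Occupied neighbors of (1,0): (1,1)=A, (2,0)=B, (2,1)=B.
Same type (B): 2 of 3.

2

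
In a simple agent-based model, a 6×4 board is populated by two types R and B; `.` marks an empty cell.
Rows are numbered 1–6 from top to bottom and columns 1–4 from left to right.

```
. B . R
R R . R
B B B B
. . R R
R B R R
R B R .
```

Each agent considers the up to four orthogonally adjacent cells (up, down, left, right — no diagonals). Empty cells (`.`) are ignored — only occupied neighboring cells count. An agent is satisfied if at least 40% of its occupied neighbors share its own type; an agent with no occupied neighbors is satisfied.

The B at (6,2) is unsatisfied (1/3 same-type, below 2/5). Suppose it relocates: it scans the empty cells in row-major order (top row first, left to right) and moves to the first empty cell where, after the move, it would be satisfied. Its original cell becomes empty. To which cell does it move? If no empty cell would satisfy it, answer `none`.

(1,1)

Vacating (6,2). Empty cells in order:
  (1,1): 1/2 same-type → satisfied — stop here.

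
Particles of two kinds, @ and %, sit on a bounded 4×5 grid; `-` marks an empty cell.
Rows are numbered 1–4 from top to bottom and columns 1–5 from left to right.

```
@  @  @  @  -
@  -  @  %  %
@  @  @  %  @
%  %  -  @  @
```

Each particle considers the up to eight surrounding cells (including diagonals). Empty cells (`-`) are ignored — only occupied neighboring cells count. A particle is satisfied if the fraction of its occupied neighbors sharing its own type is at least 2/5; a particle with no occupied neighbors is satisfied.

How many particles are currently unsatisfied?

4

Row 1: (1,1)@ 2/2 satisfied · (1,2)@ 4/4 satisfied · (1,3)@ 3/4 satisfied · (1,4)@ 2/4 satisfied
Row 2: (2,1)@ 4/4 satisfied · (2,3)@ 5/7 satisfied · (2,4)% 2/7 not · (2,5)% 2/4 satisfied
Row 3: (3,1)@ 2/4 satisfied · (3,2)@ 4/6 satisfied · (3,3)@ 3/6 satisfied · (3,4)% 2/7 not · (3,5)@ 2/5 satisfied
Row 4: (4,1)% 1/3 not · (4,2)% 1/4 not · (4,4)@ 3/4 satisfied · (4,5)@ 2/3 satisfied
Unsatisfied: (2,4), (3,4), (4,1), (4,2) — 4 in total.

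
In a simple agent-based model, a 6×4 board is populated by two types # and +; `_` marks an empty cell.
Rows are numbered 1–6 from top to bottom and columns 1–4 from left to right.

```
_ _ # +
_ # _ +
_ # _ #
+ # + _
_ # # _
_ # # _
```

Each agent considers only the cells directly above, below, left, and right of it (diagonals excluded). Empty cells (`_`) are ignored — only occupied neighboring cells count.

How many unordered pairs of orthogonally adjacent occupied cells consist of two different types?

5

Scan each occupied cell's neighbors to the right and below so each pair is counted once.
Row 1: #(1,3)–+(1,4)≠ +(1,4)–+(2,4)=  → 1/2 unlike.
Row 2: #(2,2)–#(3,2)= +(2,4)–#(3,4)≠  → 1/2 unlike.
Row 3: #(3,2)–#(4,2)=  → 0/1 unlike.
Row 4: +(4,1)–#(4,2)≠ #(4,2)–+(4,3)≠ #(4,2)–#(5,2)= +(4,3)–#(5,3)≠  → 3/4 unlike.
Row 5: #(5,2)–#(5,3)= #(5,2)–#(6,2)= #(5,3)–#(6,3)=  → 0/3 unlike.
Row 6: #(6,2)–#(6,3)=  → 0/1 unlike.
Total adjacent occupied pairs: 13; unlike-type pairs: 5.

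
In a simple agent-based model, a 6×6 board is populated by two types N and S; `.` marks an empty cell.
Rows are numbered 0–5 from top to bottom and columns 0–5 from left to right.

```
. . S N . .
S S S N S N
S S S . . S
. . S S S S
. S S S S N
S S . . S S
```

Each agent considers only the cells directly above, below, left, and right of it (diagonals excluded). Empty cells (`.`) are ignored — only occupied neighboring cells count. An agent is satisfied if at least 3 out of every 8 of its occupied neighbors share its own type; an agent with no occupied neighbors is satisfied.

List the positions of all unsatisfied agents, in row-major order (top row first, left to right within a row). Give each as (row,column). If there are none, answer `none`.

(0,2)S 1/2 ok
(0,3)N 1/2 ok
(1,0)S 2/2 ok
(1,1)S 3/3 ok
(1,2)S 3/4 ok
(1,3)N 1/3 unhappy
(1,4)S 0/2 unhappy
(1,5)N 0/2 unhappy
(2,0)S 2/2 ok
(2,1)S 3/3 ok
(2,2)S 3/3 ok
(2,5)S 1/2 ok
(3,2)S 3/3 ok
(3,3)S 3/3 ok
(3,4)S 3/3 ok
(3,5)S 2/3 ok
(4,1)S 2/2 ok
(4,2)S 3/3 ok
(4,3)S 3/3 ok
(4,4)S 3/4 ok
(4,5)N 0/3 unhappy
(5,0)S 1/1 ok
(5,1)S 2/2 ok
(5,4)S 2/2 ok
(5,5)S 1/2 ok

(1,3), (1,4), (1,5), (4,5)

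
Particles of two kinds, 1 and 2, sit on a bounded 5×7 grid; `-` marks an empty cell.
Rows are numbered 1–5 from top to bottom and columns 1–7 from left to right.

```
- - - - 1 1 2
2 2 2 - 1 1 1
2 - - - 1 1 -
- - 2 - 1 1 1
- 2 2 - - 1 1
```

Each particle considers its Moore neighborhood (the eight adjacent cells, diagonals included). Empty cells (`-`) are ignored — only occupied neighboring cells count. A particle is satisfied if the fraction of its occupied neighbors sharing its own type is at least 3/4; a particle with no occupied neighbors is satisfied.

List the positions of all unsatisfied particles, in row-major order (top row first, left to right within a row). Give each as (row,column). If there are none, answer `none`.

(1,5)1 3/3 satisfied
(1,6)1 4/5 satisfied
(1,7)2 0/3 not
(2,1)2 2/2 satisfied
(2,2)2 3/3 satisfied
(2,3)2 1/1 satisfied
(2,5)1 5/5 satisfied
(2,6)1 6/7 satisfied
(2,7)1 3/4 satisfied
(3,1)2 2/2 satisfied
(3,5)1 5/5 satisfied
(3,6)1 7/7 satisfied
(4,3)2 2/2 satisfied
(4,5)1 4/4 satisfied
(4,6)1 6/6 satisfied
(4,7)1 4/4 satisfied
(5,2)2 2/2 satisfied
(5,3)2 2/2 satisfied
(5,6)1 4/4 satisfied
(5,7)1 3/3 satisfied

(1,7)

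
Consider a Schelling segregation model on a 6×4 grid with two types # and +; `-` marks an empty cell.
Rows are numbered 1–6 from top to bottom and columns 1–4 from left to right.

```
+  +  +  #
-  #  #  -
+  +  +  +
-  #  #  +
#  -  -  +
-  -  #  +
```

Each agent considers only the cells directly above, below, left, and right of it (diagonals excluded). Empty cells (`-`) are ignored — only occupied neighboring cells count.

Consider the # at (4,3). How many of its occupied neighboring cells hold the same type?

1

Occupied neighbors of (4,3): (3,3)=+, (4,2)=#, (4,4)=+.
Same type (#): 1 of 3.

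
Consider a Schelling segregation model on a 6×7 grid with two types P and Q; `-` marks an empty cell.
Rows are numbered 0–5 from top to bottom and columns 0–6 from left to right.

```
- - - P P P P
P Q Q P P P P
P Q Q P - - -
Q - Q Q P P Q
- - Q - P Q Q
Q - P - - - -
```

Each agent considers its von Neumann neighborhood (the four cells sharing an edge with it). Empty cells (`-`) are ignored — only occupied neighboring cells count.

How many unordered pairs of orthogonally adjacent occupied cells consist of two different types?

Scan each occupied cell's neighbors to the right and below so each pair is counted once.
Row 0: P(0,3)–P(0,4)= P(0,3)–P(1,3)= P(0,4)–P(0,5)= P(0,4)–P(1,4)= P(0,5)–P(0,6)= P(0,5)–P(1,5)= P(0,6)–P(1,6)=  → 0/7 unlike.
Row 1: P(1,0)–Q(1,1)≠ P(1,0)–P(2,0)= Q(1,1)–Q(1,2)= Q(1,1)–Q(2,1)= Q(1,2)–P(1,3)≠ Q(1,2)–Q(2,2)= P(1,3)–P(1,4)= P(1,3)–P(2,3)= P(1,4)–P(1,5)= P(1,5)–P(1,6)=  → 2/10 unlike.
Row 2: P(2,0)–Q(2,1)≠ P(2,0)–Q(3,0)≠ Q(2,1)–Q(2,2)= Q(2,2)–P(2,3)≠ Q(2,2)–Q(3,2)= P(2,3)–Q(3,3)≠  → 4/6 unlike.
Row 3: Q(3,2)–Q(3,3)= Q(3,2)–Q(4,2)= Q(3,3)–P(3,4)≠ P(3,4)–P(3,5)= P(3,4)–P(4,4)= P(3,5)–Q(3,6)≠ P(3,5)–Q(4,5)≠ Q(3,6)–Q(4,6)=  → 3/8 unlike.
Row 4: Q(4,2)–P(5,2)≠ P(4,4)–Q(4,5)≠ Q(4,5)–Q(4,6)=  → 2/3 unlike.
Total adjacent occupied pairs: 34; unlike-type pairs: 11.

11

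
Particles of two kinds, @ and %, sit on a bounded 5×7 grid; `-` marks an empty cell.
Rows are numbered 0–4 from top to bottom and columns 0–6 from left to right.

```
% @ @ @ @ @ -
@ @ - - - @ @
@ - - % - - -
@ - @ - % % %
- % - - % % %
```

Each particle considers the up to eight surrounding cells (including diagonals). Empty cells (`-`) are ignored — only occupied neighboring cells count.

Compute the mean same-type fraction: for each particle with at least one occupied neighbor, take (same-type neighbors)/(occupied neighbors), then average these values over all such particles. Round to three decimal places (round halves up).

0.776

Row 0: (0,0)% 0/3 · (0,1)@ 3/4 · (0,2)@ 3/3 · (0,3)@ 2/2 · (0,4)@ 3/3 · (0,5)@ 3/3
Row 1: (1,0)@ 3/4 · (1,1)@ 4/5 · (1,5)@ 3/3 · (1,6)@ 2/2
Row 2: (2,0)@ 3/3 · (2,3)% 1/2
Row 3: (3,0)@ 1/2 · (3,2)@ 0/2 · (3,4)% 4/4 · (3,5)% 5/5 · (3,6)% 3/3
Row 4: (4,1)% 0/2 · (4,4)% 3/3 · (4,5)% 5/5 · (4,6)% 3/3
Sum over 21 particles: 0/3 + 3/4 + 3/3 + 2/2 + 3/3 + 3/3 + 3/4 + 4/5 + 3/3 + 2/2 + 3/3 + 1/2 + 1/2 + 0/2 + 4/4 + 5/5 + 3/3 + 0/2 + 3/3 + 5/5 + 3/3 = 163/10; mean = 163/10 ÷ 21 = 163/210 = 0.776190… → 0.776.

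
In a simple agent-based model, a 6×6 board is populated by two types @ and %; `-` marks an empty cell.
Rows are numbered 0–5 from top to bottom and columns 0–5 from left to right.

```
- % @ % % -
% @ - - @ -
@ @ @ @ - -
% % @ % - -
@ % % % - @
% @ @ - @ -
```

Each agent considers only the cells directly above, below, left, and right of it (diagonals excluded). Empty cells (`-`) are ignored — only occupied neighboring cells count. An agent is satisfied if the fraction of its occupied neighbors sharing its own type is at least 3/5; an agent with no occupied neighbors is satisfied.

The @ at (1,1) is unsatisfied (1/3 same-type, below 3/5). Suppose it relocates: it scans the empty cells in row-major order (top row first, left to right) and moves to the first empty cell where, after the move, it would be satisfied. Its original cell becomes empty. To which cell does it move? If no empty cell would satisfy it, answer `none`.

(1,2)

Vacating (1,1). Empty cells in order:
  (0,0): 0/2 same-type → still unsatisfied.
  (0,5): 0/1 same-type → still unsatisfied.
  (1,2): 2/2 same-type → satisfied — stop here.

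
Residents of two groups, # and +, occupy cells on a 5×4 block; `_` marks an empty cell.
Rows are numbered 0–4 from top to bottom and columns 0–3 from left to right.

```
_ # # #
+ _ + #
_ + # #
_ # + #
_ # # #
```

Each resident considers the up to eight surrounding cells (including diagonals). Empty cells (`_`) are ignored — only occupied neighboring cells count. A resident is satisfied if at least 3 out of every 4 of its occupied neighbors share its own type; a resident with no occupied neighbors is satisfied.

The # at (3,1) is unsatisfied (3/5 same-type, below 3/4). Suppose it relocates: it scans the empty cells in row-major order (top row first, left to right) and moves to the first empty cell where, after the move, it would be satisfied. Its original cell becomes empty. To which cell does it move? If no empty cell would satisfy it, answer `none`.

Vacating (3,1). Empty cells in order:
  (0,0): 1/2 same-type → still unsatisfied.
  (1,1): 3/6 same-type → still unsatisfied.
  (2,0): 0/2 same-type → still unsatisfied.
  (3,0): 1/2 same-type → still unsatisfied.
  (4,0): 1/1 same-type → satisfied — stop here.

(4,0)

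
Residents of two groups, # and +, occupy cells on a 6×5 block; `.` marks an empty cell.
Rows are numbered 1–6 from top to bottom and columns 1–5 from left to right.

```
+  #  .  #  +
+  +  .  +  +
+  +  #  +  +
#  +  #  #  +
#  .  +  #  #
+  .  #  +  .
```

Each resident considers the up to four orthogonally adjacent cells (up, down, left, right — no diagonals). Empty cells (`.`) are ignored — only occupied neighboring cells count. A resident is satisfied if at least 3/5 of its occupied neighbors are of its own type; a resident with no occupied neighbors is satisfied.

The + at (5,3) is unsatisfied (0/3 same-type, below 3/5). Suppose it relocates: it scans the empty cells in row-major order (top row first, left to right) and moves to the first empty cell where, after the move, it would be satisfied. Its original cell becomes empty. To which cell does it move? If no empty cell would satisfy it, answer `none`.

Vacating (5,3). Empty cells in order:
  (1,3): 0/2 same-type → still unsatisfied.
  (2,3): 2/3 same-type → satisfied — stop here.

(2,3)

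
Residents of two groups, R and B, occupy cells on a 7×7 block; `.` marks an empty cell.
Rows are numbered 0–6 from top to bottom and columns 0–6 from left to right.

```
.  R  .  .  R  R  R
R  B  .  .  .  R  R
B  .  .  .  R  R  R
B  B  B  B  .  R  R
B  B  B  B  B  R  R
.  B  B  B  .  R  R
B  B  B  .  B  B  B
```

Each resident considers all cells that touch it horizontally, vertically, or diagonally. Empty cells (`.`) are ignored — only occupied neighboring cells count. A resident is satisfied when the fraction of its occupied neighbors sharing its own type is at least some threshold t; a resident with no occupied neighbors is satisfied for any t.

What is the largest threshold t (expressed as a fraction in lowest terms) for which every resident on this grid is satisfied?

(0,1)R 1/2
(0,4)R 2/2
(0,5)R 4/4
(0,6)R 3/3
(1,0)R 1/3
(1,1)B 1/3
(1,5)R 7/7
(1,6)R 5/5
(2,0)B 3/4
(2,4)R 3/4
(2,5)R 6/6
(2,6)R 5/5
(3,0)B 4/4
(3,1)B 6/6
(3,2)B 5/5
(3,3)B 4/5
(3,5)R 6/7
(3,6)R 5/5
(4,0)B 4/4
(4,1)B 7/7
(4,2)B 8/8
(4,3)B 6/6
(4,4)B 3/6
(4,5)R 5/6
(4,6)R 5/5
(5,1)B 7/7
(5,2)B 7/7
(5,3)B 6/6
(5,5)R 3/7
(5,6)R 3/5
(6,0)B 2/2
(6,1)B 4/4
(6,2)B 4/4
(6,4)B 2/3
(6,5)B 2/4
(6,6)B 1/3
The smallest same-type fraction is 1/3 at (1,0), which reduces to 1/3. Any threshold above that leaves this resident unsatisfied.

1/3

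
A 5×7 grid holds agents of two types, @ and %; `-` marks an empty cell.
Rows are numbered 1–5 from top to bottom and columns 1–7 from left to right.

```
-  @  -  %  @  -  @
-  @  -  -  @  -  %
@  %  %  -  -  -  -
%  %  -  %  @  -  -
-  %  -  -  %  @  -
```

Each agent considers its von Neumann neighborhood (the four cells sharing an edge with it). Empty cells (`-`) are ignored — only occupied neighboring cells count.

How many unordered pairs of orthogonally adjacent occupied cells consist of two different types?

8

Scan each occupied cell's neighbors to the right and below so each pair is counted once.
Row 1: @(1,2)–@(2,2)= %(1,4)–@(1,5)≠ @(1,5)–@(2,5)= @(1,7)–%(2,7)≠  → 2/4 unlike.
Row 2: @(2,2)–%(3,2)≠  → 1/1 unlike.
Row 3: @(3,1)–%(3,2)≠ @(3,1)–%(4,1)≠ %(3,2)–%(3,3)= %(3,2)–%(4,2)=  → 2/4 unlike.
Row 4: %(4,1)–%(4,2)= %(4,2)–%(5,2)= %(4,4)–@(4,5)≠ @(4,5)–%(5,5)≠  → 2/4 unlike.
Row 5: %(5,5)–@(5,6)≠  → 1/1 unlike.
Total adjacent occupied pairs: 14; unlike-type pairs: 8.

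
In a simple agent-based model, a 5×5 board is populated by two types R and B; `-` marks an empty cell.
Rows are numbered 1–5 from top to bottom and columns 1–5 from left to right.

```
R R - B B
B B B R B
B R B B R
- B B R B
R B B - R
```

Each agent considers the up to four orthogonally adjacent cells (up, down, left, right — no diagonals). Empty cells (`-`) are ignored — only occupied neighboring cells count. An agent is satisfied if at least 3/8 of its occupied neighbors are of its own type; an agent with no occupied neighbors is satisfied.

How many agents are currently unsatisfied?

9

(1,1)R 1/2 satisfied
(1,2)R 1/2 satisfied
(1,4)B 1/2 satisfied
(1,5)B 2/2 satisfied
(2,1)B 2/3 satisfied
(2,2)B 2/4 satisfied
(2,3)B 2/3 satisfied
(2,4)R 0/4 not
(2,5)B 1/3 not
(3,1)B 1/2 satisfied
(3,2)R 0/4 not
(3,3)B 3/4 satisfied
(3,4)B 1/4 not
(3,5)R 0/3 not
(4,2)B 2/3 satisfied
(4,3)B 3/4 satisfied
(4,4)R 0/3 not
(4,5)B 0/3 not
(5,1)R 0/1 not
(5,2)B 2/3 satisfied
(5,3)B 2/2 satisfied
(5,5)R 0/1 not
Unsatisfied: (2,4), (2,5), (3,2), (3,4), (3,5), (4,4), (4,5), (5,1), (5,5) — 9 in total.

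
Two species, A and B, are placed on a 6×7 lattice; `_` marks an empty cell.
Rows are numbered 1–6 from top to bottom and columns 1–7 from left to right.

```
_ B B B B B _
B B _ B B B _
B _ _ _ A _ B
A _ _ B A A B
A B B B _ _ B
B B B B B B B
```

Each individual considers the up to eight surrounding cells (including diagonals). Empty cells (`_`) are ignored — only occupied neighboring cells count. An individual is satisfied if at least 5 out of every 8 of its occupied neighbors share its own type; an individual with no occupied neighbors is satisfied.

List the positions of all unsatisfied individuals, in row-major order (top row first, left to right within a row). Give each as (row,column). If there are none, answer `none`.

(3,5), (4,1), (4,4), (4,5), (4,6), (5,1)

Row 1: (1,2)B 3/3 ok · (1,3)B 4/4 ok · (1,4)B 4/4 ok · (1,5)B 5/5 ok · (1,6)B 3/3 ok
Row 2: (2,1)B 3/3 ok · (2,2)B 4/4 ok · (2,4)B 4/5 ok · (2,5)B 5/6 ok · (2,6)B 4/5 ok
Row 3: (3,1)B 2/3 ok · (3,5)A 2/6 unhappy · (3,7)B 2/3 ok
Row 4: (4,1)A 1/3 unhappy · (4,4)B 2/4 unhappy · (4,5)A 2/4 unhappy · (4,6)A 2/5 unhappy · (4,7)B 2/3 ok
Row 5: (5,1)A 1/4 unhappy · (5,2)B 4/6 ok · (5,3)B 6/6 ok · (5,4)B 5/6 ok · (5,7)B 3/4 ok
Row 6: (6,1)B 2/3 ok · (6,2)B 4/5 ok · (6,3)B 5/5 ok · (6,4)B 4/4 ok · (6,5)B 3/3 ok · (6,6)B 3/3 ok · (6,7)B 2/2 ok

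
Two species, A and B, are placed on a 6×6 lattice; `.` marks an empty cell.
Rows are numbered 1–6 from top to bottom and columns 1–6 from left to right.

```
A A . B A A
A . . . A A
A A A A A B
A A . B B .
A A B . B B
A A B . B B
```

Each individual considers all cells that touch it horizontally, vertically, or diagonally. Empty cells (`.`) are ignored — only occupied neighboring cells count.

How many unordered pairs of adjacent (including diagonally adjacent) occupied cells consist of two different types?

Scan each occupied cell's neighbors to the right and below (and the two forward diagonals) so each pair is counted once.
From row 1: 2 unlike of 10 pairs (running 2/10).
From row 2: 2 unlike of 8 pairs (running 4/18).
From row 3: 6 unlike of 16 pairs (running 10/34).
From row 4: 1 unlike of 11 pairs (running 11/45).
From row 5: 3 unlike of 14 pairs (running 14/59).
From row 6: 1 unlike of 3 pairs (running 15/62).
Total adjacent occupied pairs: 62; unlike-type pairs: 15.

15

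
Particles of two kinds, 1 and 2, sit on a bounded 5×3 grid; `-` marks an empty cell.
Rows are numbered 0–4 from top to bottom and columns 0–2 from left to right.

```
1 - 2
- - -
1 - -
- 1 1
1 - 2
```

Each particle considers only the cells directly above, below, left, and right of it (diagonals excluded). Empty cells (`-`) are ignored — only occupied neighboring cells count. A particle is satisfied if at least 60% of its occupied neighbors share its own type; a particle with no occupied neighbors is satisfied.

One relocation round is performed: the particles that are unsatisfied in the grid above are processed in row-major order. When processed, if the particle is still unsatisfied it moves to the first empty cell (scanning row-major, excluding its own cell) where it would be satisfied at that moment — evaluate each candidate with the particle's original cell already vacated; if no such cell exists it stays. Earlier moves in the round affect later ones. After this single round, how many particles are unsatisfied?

Initially unsatisfied (in order): (3,2), (4,2).
  (3,2) → (1,0).
  (4,2): now satisfied by earlier moves; stays.
Resulting grid:
1 - 2
1 - -
1 - -
- 1 -
1 - 2
All satisfied now.

0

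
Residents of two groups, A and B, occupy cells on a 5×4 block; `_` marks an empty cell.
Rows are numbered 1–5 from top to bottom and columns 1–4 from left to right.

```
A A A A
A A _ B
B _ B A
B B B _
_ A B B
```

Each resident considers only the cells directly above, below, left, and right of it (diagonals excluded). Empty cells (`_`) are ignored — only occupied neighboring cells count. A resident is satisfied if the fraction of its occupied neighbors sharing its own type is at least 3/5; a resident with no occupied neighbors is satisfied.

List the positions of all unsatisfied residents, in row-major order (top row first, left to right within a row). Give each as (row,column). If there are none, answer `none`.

(1,4), (2,4), (3,1), (3,3), (3,4), (5,2)

Row 1: (1,1)A 2/2 ok · (1,2)A 3/3 ok · (1,3)A 2/2 ok · (1,4)A 1/2 unhappy
Row 2: (2,1)A 2/3 ok · (2,2)A 2/2 ok · (2,4)B 0/2 unhappy
Row 3: (3,1)B 1/2 unhappy · (3,3)B 1/2 unhappy · (3,4)A 0/2 unhappy
Row 4: (4,1)B 2/2 ok · (4,2)B 2/3 ok · (4,3)B 3/3 ok
Row 5: (5,2)A 0/2 unhappy · (5,3)B 2/3 ok · (5,4)B 1/1 ok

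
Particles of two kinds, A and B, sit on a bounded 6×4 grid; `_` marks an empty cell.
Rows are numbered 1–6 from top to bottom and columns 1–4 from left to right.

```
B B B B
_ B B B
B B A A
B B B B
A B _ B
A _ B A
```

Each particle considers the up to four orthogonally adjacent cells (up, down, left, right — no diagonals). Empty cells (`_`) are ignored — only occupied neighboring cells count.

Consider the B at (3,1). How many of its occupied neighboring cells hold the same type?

2

Occupied neighbors of (3,1): (4,1)=B, (3,2)=B.
Same type (B): 2 of 2.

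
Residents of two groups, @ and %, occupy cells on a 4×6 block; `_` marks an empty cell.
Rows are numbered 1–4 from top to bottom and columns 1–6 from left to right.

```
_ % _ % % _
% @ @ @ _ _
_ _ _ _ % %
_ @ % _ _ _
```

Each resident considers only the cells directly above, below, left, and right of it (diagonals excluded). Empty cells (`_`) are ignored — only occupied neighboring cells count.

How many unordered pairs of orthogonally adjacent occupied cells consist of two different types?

Scan each occupied cell's neighbors to the right and below so each pair is counted once.
Row 1: %(1,2)–@(2,2)≠ %(1,4)–%(1,5)= %(1,4)–@(2,4)≠  → 2/3 unlike.
Row 2: %(2,1)–@(2,2)≠ @(2,2)–@(2,3)= @(2,3)–@(2,4)=  → 1/3 unlike.
Row 3: %(3,5)–%(3,6)=  → 0/1 unlike.
Row 4: @(4,2)–%(4,3)≠  → 1/1 unlike.
Total adjacent occupied pairs: 8; unlike-type pairs: 4.

4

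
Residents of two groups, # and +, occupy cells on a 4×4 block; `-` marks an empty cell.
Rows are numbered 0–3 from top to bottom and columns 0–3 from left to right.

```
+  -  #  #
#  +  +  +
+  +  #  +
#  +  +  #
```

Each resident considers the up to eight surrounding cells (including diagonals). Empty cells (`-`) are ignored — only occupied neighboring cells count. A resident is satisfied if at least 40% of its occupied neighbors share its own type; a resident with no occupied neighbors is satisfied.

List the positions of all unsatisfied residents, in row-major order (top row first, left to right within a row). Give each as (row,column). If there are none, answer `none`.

(0,0)+ 1/2 ✓
(0,2)# 1/4 ✗
(0,3)# 1/3 ✗
(1,0)# 0/4 ✗
(1,1)+ 4/7 ✓
(1,2)+ 4/7 ✓
(1,3)+ 2/5 ✓
(2,0)+ 3/5 ✓
(2,1)+ 5/8 ✓
(2,2)# 1/8 ✗
(2,3)+ 3/5 ✓
(3,0)# 0/3 ✗
(3,1)+ 3/5 ✓
(3,2)+ 3/5 ✓
(3,3)# 1/3 ✗

(0,2), (0,3), (1,0), (2,2), (3,0), (3,3)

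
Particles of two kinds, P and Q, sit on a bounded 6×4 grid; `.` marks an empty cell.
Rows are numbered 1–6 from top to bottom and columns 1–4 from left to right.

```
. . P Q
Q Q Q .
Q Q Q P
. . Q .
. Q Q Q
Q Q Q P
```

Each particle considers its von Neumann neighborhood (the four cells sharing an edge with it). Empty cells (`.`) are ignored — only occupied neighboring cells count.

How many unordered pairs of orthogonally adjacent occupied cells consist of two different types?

5

Scan each occupied cell's neighbors to the right and below so each pair is counted once.
Row 1: P(1,3)–Q(1,4)≠ P(1,3)–Q(2,3)≠  → 2/2 unlike.
Row 2: Q(2,1)–Q(2,2)= Q(2,1)–Q(3,1)= Q(2,2)–Q(2,3)= Q(2,2)–Q(3,2)= Q(2,3)–Q(3,3)=  → 0/5 unlike.
Row 3: Q(3,1)–Q(3,2)= Q(3,2)–Q(3,3)= Q(3,3)–P(3,4)≠ Q(3,3)–Q(4,3)=  → 1/4 unlike.
Row 4: Q(4,3)–Q(5,3)=  → 0/1 unlike.
Row 5: Q(5,2)–Q(5,3)= Q(5,2)–Q(6,2)= Q(5,3)–Q(5,4)= Q(5,3)–Q(6,3)= Q(5,4)–P(6,4)≠  → 1/5 unlike.
Row 6: Q(6,1)–Q(6,2)= Q(6,2)–Q(6,3)= Q(6,3)–P(6,4)≠  → 1/3 unlike.
Total adjacent occupied pairs: 20; unlike-type pairs: 5.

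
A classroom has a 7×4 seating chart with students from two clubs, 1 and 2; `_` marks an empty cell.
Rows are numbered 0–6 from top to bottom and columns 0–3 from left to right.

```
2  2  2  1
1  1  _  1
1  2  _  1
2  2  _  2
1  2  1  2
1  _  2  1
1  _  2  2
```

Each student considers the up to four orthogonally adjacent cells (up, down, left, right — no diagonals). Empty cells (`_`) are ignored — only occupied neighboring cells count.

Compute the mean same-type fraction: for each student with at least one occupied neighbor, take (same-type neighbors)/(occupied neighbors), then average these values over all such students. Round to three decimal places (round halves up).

(0,0)2 1/2
(0,1)2 2/3
(0,2)2 1/2
(0,3)1 1/2
(1,0)1 2/3
(1,1)1 1/3
(1,3)1 2/2
(2,0)1 1/3
(2,1)2 1/3
(2,3)1 1/2
(3,0)2 1/3
(3,1)2 3/3
(3,3)2 1/2
(4,0)1 1/3
(4,1)2 1/3
(4,2)1 0/3
(4,3)2 1/3
(5,0)1 2/2
(5,2)2 1/3
(5,3)1 0/3
(6,0)1 1/1
(6,2)2 2/2
(6,3)2 1/2
Sum over 23 students: 1/2 + 2/3 + 1/2 + 1/2 + 2/3 + 1/3 + 2/2 + 1/3 + 1/3 + 1/2 + 1/3 + 3/3 + 1/2 + 1/3 + 1/3 + 0/3 + 1/3 + 2/2 + 1/3 + 0/3 + 1/1 + 2/2 + 1/2 = 12; mean = 12 ÷ 23 = 12/23 = 0.521739… → 0.522.

0.522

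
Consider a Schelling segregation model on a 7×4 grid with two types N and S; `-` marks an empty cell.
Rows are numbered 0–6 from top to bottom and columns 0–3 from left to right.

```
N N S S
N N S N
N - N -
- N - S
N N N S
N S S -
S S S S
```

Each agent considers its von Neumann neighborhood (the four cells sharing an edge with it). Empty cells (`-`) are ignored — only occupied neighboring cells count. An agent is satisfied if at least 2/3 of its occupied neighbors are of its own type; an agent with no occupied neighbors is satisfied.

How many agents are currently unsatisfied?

(0,0)N 2/2 ok
(0,1)N 2/3 ok
(0,2)S 2/3 ok
(0,3)S 1/2 unhappy
(1,0)N 3/3 ok
(1,1)N 2/3 ok
(1,2)S 1/4 unhappy
(1,3)N 0/2 unhappy
(2,0)N 1/1 ok
(2,2)N 0/1 unhappy
(3,1)N 1/1 ok
(3,3)S 1/1 ok
(4,0)N 2/2 ok
(4,1)N 3/4 ok
(4,2)N 1/3 unhappy
(4,3)S 1/2 unhappy
(5,0)N 1/3 unhappy
(5,1)S 2/4 unhappy
(5,2)S 2/3 ok
(6,0)S 1/2 unhappy
(6,1)S 3/3 ok
(6,2)S 3/3 ok
(6,3)S 1/1 ok
Unsatisfied: (0,3), (1,2), (1,3), (2,2), (4,2), (4,3), (5,0), (5,1), (6,0) — 9 in total.

9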